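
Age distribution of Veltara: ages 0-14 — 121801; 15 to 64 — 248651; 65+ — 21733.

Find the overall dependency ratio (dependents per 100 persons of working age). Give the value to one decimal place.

Total dependency ratio: 57.7

Total dependency ratio = (121801 + 21733) / 248651 × 100 = 143534 / 248651 × 100 = 57.7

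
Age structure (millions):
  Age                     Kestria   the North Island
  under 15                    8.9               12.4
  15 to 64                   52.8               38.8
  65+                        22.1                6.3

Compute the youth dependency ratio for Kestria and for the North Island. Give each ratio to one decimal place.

Kestria: 16.9
the North Island: 32.0

Kestria: 8.9 / 52.8 × 100 = 16.9
the North Island: 12.4 / 38.8 × 100 = 32.0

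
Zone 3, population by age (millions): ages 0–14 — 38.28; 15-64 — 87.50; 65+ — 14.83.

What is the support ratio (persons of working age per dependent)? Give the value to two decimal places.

Support ratio: 1.65

Support ratio = 87.50 / (38.28 + 14.83) = 87.50 / 53.11 = 1.65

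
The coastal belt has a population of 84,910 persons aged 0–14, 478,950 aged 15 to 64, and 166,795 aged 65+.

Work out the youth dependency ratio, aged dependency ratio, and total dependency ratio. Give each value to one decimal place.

Youth dependency ratio = 84,910 / 478,950 × 100 = 17.7
Old-age dependency ratio = 166,795 / 478,950 × 100 = 34.8
Total dependency ratio = (84,910 + 166,795) / 478,950 × 100 = 251,705 / 478,950 × 100 = 52.6

Youth dependency ratio: 17.7
Old-age dependency ratio: 34.8
Total dependency ratio: 52.6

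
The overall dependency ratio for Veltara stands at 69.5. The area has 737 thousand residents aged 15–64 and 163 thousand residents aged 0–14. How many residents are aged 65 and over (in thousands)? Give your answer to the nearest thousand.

Aged 65 and over: 349

Total dependency ratio = (youth + elderly) / working-age × 100
69.5 = (163 + E) / 737 × 100
⇒ 349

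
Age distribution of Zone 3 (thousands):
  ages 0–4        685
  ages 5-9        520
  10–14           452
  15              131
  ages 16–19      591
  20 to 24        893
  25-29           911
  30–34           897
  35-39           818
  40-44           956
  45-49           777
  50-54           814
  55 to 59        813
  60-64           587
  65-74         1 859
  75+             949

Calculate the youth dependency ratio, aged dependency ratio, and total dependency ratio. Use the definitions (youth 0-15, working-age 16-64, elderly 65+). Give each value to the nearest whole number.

Youth dependency ratio: 22
Old-age dependency ratio: 35
Total dependency ratio: 57

0–15: 685 + 520 + 452 + 131 = 1 788
16–64: 591 + 893 + 911 + 897 + 818 + 956 + 777 + 814 + 813 + 587 = 8 057
65+: 1 859 + 949 = 2 808
Youth dependency ratio = 1 788 / 8 057 × 100 = 22
Old-age dependency ratio = 2 808 / 8 057 × 100 = 35
Total dependency ratio = (1 788 + 2 808) / 8 057 × 100 = 4 596 / 8 057 × 100 = 57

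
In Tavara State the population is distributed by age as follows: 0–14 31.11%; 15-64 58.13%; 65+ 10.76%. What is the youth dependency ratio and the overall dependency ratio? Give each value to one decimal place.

Youth dependency ratio = 31.11 / 58.13 × 100 = 53.5
Total dependency ratio = (31.11 + 10.76) / 58.13 × 100 = 41.87 / 58.13 × 100 = 72.0

Youth dependency ratio: 53.5
Total dependency ratio: 72.0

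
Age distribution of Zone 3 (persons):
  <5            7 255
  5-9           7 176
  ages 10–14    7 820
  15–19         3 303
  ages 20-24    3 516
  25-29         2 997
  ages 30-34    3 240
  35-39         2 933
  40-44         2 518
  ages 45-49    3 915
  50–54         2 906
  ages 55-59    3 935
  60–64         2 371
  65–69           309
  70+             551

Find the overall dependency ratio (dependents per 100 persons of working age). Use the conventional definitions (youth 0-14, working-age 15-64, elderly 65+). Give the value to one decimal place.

0–14: 7 255 + 7 176 + 7 820 = 22 251
15–64: 3 303 + 3 516 + 2 997 + 3 240 + 2 933 + 2 518 + 3 915 + 2 906 + 3 935 + 2 371 = 31 634
65+: 309 + 551 = 860
Total dependency ratio = (22 251 + 860) / 31 634 × 100 = 23 111 / 31 634 × 100 = 73.1

Total dependency ratio: 73.1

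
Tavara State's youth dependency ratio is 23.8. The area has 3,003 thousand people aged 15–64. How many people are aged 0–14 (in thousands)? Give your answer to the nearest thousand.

Youth dependency ratio = youth / working-age × 100
23.8 = Y / 3,003 × 100
⇒ 715

Aged 0–14: 715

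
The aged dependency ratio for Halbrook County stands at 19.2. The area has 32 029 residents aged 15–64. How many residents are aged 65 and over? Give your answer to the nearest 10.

Aged 65 and over: 6 150

Old-age dependency ratio = elderly / working-age × 100
19.2 = E / 32 029 × 100
⇒ 6 150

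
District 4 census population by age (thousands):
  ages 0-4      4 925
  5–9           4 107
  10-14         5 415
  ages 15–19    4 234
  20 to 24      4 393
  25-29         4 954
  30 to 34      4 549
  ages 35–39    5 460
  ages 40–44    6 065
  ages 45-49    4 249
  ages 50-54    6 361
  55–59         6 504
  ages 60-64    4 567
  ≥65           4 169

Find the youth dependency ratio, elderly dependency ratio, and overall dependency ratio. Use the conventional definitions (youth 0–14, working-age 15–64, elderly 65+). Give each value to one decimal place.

Youth dependency ratio: 28.1
Old-age dependency ratio: 8.1
Total dependency ratio: 36.3

0–14: 4 925 + 4 107 + 5 415 = 14 447
15–64: 4 234 + 4 393 + 4 954 + 4 549 + 5 460 + 6 065 + 4 249 + 6 361 + 6 504 + 4 567 = 51 336
65+: 4 169
Youth dependency ratio = 14 447 / 51 336 × 100 = 28.1
Old-age dependency ratio = 4 169 / 51 336 × 100 = 8.1
Total dependency ratio = (14 447 + 4 169) / 51 336 × 100 = 18 616 / 51 336 × 100 = 36.3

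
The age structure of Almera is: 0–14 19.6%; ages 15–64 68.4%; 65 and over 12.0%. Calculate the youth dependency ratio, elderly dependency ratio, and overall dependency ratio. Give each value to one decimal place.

Youth dependency ratio: 28.7
Old-age dependency ratio: 17.5
Total dependency ratio: 46.2

Youth dependency ratio = 19.6 / 68.4 × 100 = 28.7
Old-age dependency ratio = 12.0 / 68.4 × 100 = 17.5
Total dependency ratio = (19.6 + 12.0) / 68.4 × 100 = 31.6 / 68.4 × 100 = 46.2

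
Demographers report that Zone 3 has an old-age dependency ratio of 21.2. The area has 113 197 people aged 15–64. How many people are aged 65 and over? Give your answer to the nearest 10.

Aged 65 and over: 24 000

Old-age dependency ratio = elderly / working-age × 100
21.2 = E / 113 197 × 100
⇒ 24 000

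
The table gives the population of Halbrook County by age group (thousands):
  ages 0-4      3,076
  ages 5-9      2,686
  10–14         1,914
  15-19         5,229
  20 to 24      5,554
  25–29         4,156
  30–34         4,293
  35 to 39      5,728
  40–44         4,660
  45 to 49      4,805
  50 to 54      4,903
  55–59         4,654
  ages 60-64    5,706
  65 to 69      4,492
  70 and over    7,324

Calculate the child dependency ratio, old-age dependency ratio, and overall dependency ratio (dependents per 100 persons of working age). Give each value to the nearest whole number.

Youth dependency ratio: 15
Old-age dependency ratio: 24
Total dependency ratio: 39

0–14: 3,076 + 2,686 + 1,914 = 7,676
15–64: 5,229 + 5,554 + 4,156 + 4,293 + 5,728 + 4,660 + 4,805 + 4,903 + 4,654 + 5,706 = 49,688
65+: 4,492 + 7,324 = 11,816
Youth dependency ratio = 7,676 / 49,688 × 100 = 15
Old-age dependency ratio = 11,816 / 49,688 × 100 = 24
Total dependency ratio = (7,676 + 11,816) / 49,688 × 100 = 19,492 / 49,688 × 100 = 39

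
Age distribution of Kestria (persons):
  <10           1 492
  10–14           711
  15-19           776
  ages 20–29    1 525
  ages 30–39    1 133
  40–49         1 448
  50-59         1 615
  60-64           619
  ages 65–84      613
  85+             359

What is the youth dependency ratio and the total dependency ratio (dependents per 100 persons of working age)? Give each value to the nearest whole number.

0–14: 1 492 + 711 = 2 203
15–64: 776 + 1 525 + 1 133 + 1 448 + 1 615 + 619 = 7 116
65+: 613 + 359 = 972
Youth dependency ratio = 2 203 / 7 116 × 100 = 31
Total dependency ratio = (2 203 + 972) / 7 116 × 100 = 3 175 / 7 116 × 100 = 45

Youth dependency ratio: 31
Total dependency ratio: 45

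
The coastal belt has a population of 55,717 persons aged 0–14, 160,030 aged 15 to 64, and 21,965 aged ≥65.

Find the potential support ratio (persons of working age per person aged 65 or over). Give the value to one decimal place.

Potential support ratio: 7.3

Potential support ratio = 160,030 / 21,965 = 7.3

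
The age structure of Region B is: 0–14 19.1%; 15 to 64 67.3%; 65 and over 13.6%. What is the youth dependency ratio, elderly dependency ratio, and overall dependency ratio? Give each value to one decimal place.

Youth dependency ratio: 28.4
Old-age dependency ratio: 20.2
Total dependency ratio: 48.6

Youth dependency ratio = 19.1 / 67.3 × 100 = 28.4
Old-age dependency ratio = 13.6 / 67.3 × 100 = 20.2
Total dependency ratio = (19.1 + 13.6) / 67.3 × 100 = 32.7 / 67.3 × 100 = 48.6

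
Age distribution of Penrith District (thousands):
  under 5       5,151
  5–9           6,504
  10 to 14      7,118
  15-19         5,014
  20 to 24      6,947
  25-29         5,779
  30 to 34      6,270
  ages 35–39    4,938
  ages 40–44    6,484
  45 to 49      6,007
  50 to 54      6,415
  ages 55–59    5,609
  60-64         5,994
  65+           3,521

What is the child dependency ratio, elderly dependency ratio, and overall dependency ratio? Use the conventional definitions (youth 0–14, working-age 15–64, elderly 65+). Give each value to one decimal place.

Youth dependency ratio: 31.6
Old-age dependency ratio: 5.9
Total dependency ratio: 37.5

0–14: 5,151 + 6,504 + 7,118 = 18,773
15–64: 5,014 + 6,947 + 5,779 + 6,270 + 4,938 + 6,484 + 6,007 + 6,415 + 5,609 + 5,994 = 59,457
65+: 3,521
Youth dependency ratio = 18,773 / 59,457 × 100 = 31.6
Old-age dependency ratio = 3,521 / 59,457 × 100 = 5.9
Total dependency ratio = (18,773 + 3,521) / 59,457 × 100 = 22,294 / 59,457 × 100 = 37.5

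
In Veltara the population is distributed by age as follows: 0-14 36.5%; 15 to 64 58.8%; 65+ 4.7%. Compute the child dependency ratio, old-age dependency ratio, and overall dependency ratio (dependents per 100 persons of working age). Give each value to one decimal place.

Youth dependency ratio: 62.1
Old-age dependency ratio: 8.0
Total dependency ratio: 70.1

Youth dependency ratio = 36.5 / 58.8 × 100 = 62.1
Old-age dependency ratio = 4.7 / 58.8 × 100 = 8.0
Total dependency ratio = (36.5 + 4.7) / 58.8 × 100 = 41.2 / 58.8 × 100 = 70.1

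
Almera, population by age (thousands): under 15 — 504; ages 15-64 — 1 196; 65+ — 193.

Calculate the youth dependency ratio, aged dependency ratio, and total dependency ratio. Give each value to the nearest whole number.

Youth dependency ratio = 504 / 1 196 × 100 = 42
Old-age dependency ratio = 193 / 1 196 × 100 = 16
Total dependency ratio = (504 + 193) / 1 196 × 100 = 697 / 1 196 × 100 = 58

Youth dependency ratio: 42
Old-age dependency ratio: 16
Total dependency ratio: 58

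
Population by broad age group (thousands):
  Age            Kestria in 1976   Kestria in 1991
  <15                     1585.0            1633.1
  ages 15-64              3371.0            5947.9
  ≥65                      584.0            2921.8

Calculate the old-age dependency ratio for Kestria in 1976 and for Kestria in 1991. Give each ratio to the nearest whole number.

Kestria in 1976: 584.0 / 3371.0 × 100 = 17
Kestria in 1991: 2921.8 / 5947.9 × 100 = 49

Kestria in 1976: 17
Kestria in 1991: 49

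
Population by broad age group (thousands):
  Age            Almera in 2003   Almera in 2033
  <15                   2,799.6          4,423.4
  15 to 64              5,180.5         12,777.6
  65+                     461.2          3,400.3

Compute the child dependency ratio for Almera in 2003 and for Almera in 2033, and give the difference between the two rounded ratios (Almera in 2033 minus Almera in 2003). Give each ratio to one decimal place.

Almera in 2003: 54.0
Almera in 2033: 34.6
Difference: -19.4

Almera in 2003: 2,799.6 / 5,180.5 × 100 = 54.0
Almera in 2033: 4,423.4 / 12,777.6 × 100 = 34.6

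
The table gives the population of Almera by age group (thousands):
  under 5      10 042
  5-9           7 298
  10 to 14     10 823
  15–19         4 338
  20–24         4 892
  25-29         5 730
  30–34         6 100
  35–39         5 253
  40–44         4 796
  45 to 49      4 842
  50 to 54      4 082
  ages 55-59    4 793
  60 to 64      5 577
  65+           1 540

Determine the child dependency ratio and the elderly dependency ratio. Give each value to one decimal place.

Youth dependency ratio: 55.9
Old-age dependency ratio: 3.1

0–14: 10 042 + 7 298 + 10 823 = 28 163
15–64: 4 338 + 4 892 + 5 730 + 6 100 + 5 253 + 4 796 + 4 842 + 4 082 + 4 793 + 5 577 = 50 403
65+: 1 540
Youth dependency ratio = 28 163 / 50 403 × 100 = 55.9
Old-age dependency ratio = 1 540 / 50 403 × 100 = 3.1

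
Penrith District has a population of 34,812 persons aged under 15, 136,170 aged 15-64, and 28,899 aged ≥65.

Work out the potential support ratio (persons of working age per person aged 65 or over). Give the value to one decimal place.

Potential support ratio: 4.7

Potential support ratio = 136,170 / 28,899 = 4.7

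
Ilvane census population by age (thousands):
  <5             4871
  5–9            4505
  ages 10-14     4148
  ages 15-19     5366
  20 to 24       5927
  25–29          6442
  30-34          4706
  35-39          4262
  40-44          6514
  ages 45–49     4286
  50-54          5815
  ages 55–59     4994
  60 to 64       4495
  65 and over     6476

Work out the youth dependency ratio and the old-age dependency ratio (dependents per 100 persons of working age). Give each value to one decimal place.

0–14: 4871 + 4505 + 4148 = 13524
15–64: 5366 + 5927 + 6442 + 4706 + 4262 + 6514 + 4286 + 5815 + 4994 + 4495 = 52807
65+: 6476
Youth dependency ratio = 13524 / 52807 × 100 = 25.6
Old-age dependency ratio = 6476 / 52807 × 100 = 12.3

Youth dependency ratio: 25.6
Old-age dependency ratio: 12.3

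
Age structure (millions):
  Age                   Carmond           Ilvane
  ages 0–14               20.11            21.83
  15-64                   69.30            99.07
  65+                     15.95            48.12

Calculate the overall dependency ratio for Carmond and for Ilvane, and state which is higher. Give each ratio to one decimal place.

Carmond: 52.0
Ilvane: 70.6
Higher: Ilvane

Carmond: (20.11 + 15.95) / 69.30 × 100 = 36.06 / 69.30 × 100 = 52.0
Ilvane: (21.83 + 48.12) / 99.07 × 100 = 69.95 / 99.07 × 100 = 70.6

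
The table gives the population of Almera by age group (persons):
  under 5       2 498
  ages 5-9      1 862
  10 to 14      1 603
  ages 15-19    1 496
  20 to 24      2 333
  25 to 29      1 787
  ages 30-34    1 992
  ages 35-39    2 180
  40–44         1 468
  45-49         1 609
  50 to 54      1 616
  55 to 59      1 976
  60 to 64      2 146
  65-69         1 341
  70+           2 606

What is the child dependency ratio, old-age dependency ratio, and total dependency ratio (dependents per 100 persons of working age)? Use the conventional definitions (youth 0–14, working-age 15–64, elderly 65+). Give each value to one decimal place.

0–14: 2 498 + 1 862 + 1 603 = 5 963
15–64: 1 496 + 2 333 + 1 787 + 1 992 + 2 180 + 1 468 + 1 609 + 1 616 + 1 976 + 2 146 = 18 603
65+: 1 341 + 2 606 = 3 947
Youth dependency ratio = 5 963 / 18 603 × 100 = 32.1
Old-age dependency ratio = 3 947 / 18 603 × 100 = 21.2
Total dependency ratio = (5 963 + 3 947) / 18 603 × 100 = 9 910 / 18 603 × 100 = 53.3

Youth dependency ratio: 32.1
Old-age dependency ratio: 21.2
Total dependency ratio: 53.3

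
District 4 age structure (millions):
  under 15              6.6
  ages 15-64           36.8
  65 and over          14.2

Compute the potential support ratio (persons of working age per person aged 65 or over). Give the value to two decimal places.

Potential support ratio = 36.8 / 14.2 = 2.59

Potential support ratio: 2.59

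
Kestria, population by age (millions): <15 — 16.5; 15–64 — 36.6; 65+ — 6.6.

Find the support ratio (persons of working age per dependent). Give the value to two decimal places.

Support ratio: 1.58

Support ratio = 36.6 / (16.5 + 6.6) = 36.6 / 23.1 = 1.58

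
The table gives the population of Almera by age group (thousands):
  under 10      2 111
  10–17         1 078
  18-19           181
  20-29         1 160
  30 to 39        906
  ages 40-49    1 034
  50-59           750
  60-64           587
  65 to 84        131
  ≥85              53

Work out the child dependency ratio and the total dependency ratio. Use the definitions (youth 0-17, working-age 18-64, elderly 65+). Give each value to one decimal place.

0–17: 2 111 + 1 078 = 3 189
18–64: 181 + 1 160 + 906 + 1 034 + 750 + 587 = 4 618
65+: 131 + 53 = 184
Youth dependency ratio = 3 189 / 4 618 × 100 = 69.1
Total dependency ratio = (3 189 + 184) / 4 618 × 100 = 3 373 / 4 618 × 100 = 73.0

Youth dependency ratio: 69.1
Total dependency ratio: 73.0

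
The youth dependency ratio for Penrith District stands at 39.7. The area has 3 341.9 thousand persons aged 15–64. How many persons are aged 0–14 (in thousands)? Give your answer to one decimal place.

Youth dependency ratio = youth / working-age × 100
39.7 = Y / 3 341.9 × 100
⇒ 1 326.7

Aged 0–14: 1 326.7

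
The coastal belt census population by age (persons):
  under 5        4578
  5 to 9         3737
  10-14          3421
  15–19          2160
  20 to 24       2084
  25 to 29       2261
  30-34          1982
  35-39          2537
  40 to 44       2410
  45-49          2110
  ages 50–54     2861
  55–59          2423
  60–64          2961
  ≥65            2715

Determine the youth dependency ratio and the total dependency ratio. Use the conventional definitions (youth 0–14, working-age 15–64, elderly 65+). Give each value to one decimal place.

0–14: 4578 + 3737 + 3421 = 11736
15–64: 2160 + 2084 + 2261 + 1982 + 2537 + 2410 + 2110 + 2861 + 2423 + 2961 = 23789
65+: 2715
Youth dependency ratio = 11736 / 23789 × 100 = 49.3
Total dependency ratio = (11736 + 2715) / 23789 × 100 = 14451 / 23789 × 100 = 60.7

Youth dependency ratio: 49.3
Total dependency ratio: 60.7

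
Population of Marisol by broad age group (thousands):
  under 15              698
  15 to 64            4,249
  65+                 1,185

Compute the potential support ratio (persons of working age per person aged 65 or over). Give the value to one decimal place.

Potential support ratio = 4,249 / 1,185 = 3.6

Potential support ratio: 3.6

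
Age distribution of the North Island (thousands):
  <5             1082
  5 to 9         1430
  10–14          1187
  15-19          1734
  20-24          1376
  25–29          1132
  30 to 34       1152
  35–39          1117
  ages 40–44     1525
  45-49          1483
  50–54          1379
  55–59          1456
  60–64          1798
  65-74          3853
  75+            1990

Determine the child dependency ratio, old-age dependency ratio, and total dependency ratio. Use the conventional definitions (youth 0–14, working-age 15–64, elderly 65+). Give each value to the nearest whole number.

Youth dependency ratio: 26
Old-age dependency ratio: 41
Total dependency ratio: 67

0–14: 1082 + 1430 + 1187 = 3699
15–64: 1734 + 1376 + 1132 + 1152 + 1117 + 1525 + 1483 + 1379 + 1456 + 1798 = 14152
65+: 3853 + 1990 = 5843
Youth dependency ratio = 3699 / 14152 × 100 = 26
Old-age dependency ratio = 5843 / 14152 × 100 = 41
Total dependency ratio = (3699 + 5843) / 14152 × 100 = 9542 / 14152 × 100 = 67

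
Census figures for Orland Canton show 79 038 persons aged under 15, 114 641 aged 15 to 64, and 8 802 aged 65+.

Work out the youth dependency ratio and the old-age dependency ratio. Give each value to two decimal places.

Youth dependency ratio = 79 038 / 114 641 × 100 = 68.94
Old-age dependency ratio = 8 802 / 114 641 × 100 = 7.68

Youth dependency ratio: 68.94
Old-age dependency ratio: 7.68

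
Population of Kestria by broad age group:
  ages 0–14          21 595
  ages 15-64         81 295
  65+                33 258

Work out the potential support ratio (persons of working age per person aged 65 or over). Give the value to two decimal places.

Potential support ratio = 81 295 / 33 258 = 2.44

Potential support ratio: 2.44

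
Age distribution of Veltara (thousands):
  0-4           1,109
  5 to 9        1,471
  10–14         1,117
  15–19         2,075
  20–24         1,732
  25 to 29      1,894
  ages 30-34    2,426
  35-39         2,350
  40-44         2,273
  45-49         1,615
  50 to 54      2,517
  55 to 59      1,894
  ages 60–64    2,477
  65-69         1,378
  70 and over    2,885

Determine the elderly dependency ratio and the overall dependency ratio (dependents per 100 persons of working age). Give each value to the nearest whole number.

0–14: 1,109 + 1,471 + 1,117 = 3,697
15–64: 2,075 + 1,732 + 1,894 + 2,426 + 2,350 + 2,273 + 1,615 + 2,517 + 1,894 + 2,477 = 21,253
65+: 1,378 + 2,885 = 4,263
Old-age dependency ratio = 4,263 / 21,253 × 100 = 20
Total dependency ratio = (3,697 + 4,263) / 21,253 × 100 = 7,960 / 21,253 × 100 = 37

Old-age dependency ratio: 20
Total dependency ratio: 37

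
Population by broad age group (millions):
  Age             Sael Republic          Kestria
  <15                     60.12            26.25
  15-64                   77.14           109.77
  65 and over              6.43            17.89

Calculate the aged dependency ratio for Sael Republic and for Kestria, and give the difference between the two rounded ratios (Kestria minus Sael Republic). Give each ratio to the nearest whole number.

Sael Republic: 8
Kestria: 16
Difference: +8

Sael Republic: 6.43 / 77.14 × 100 = 8
Kestria: 17.89 / 109.77 × 100 = 16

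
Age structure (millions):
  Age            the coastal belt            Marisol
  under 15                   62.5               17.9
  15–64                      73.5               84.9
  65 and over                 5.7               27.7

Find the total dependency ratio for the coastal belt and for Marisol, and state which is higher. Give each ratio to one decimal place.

the coastal belt: (62.5 + 5.7) / 73.5 × 100 = 68.2 / 73.5 × 100 = 92.8
Marisol: (17.9 + 27.7) / 84.9 × 100 = 45.6 / 84.9 × 100 = 53.7

the coastal belt: 92.8
Marisol: 53.7
Higher: the coastal belt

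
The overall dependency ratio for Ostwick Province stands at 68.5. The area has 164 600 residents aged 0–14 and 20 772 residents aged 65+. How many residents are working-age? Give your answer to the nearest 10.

Working-age: 270 620

Total dependency ratio = (youth + elderly) / working-age × 100
68.5 = (164 600 + 20 772) / W × 100
⇒ 270 620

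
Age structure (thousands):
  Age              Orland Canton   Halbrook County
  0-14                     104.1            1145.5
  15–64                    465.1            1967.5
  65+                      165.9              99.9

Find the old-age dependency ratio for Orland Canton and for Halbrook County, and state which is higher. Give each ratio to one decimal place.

Orland Canton: 35.7
Halbrook County: 5.1
Higher: Orland Canton

Orland Canton: 165.9 / 465.1 × 100 = 35.7
Halbrook County: 99.9 / 1967.5 × 100 = 5.1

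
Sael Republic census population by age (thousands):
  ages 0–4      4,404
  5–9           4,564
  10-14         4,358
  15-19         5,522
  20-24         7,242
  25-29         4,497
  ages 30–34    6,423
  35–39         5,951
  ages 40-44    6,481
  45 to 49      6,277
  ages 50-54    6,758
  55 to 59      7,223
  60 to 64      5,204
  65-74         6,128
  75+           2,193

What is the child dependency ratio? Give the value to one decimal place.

0–14: 4,404 + 4,564 + 4,358 = 13,326
15–64: 5,522 + 7,242 + 4,497 + 6,423 + 5,951 + 6,481 + 6,277 + 6,758 + 7,223 + 5,204 = 61,578
65+: 6,128 + 2,193 = 8,321
Youth dependency ratio = 13,326 / 61,578 × 100 = 21.6

Youth dependency ratio: 21.6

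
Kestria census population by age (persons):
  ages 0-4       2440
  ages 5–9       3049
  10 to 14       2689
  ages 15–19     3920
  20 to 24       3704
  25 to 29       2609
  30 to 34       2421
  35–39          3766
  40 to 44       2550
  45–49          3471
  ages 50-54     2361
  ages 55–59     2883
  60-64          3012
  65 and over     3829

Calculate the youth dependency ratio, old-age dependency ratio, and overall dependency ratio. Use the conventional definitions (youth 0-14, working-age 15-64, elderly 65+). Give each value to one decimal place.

Youth dependency ratio: 26.6
Old-age dependency ratio: 12.5
Total dependency ratio: 39.1

0–14: 2440 + 3049 + 2689 = 8178
15–64: 3920 + 3704 + 2609 + 2421 + 3766 + 2550 + 3471 + 2361 + 2883 + 3012 = 30697
65+: 3829
Youth dependency ratio = 8178 / 30697 × 100 = 26.6
Old-age dependency ratio = 3829 / 30697 × 100 = 12.5
Total dependency ratio = (8178 + 3829) / 30697 × 100 = 12007 / 30697 × 100 = 39.1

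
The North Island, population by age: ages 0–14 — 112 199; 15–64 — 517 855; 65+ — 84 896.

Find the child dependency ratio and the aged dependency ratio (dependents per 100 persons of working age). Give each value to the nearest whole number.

Youth dependency ratio = 112 199 / 517 855 × 100 = 22
Old-age dependency ratio = 84 896 / 517 855 × 100 = 16

Youth dependency ratio: 22
Old-age dependency ratio: 16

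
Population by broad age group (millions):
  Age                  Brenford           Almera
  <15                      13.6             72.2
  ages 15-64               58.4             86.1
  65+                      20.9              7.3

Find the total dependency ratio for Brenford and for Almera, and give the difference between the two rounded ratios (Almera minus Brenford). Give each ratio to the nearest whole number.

Brenford: (13.6 + 20.9) / 58.4 × 100 = 34.5 / 58.4 × 100 = 59
Almera: (72.2 + 7.3) / 86.1 × 100 = 79.5 / 86.1 × 100 = 92

Brenford: 59
Almera: 92
Difference: +33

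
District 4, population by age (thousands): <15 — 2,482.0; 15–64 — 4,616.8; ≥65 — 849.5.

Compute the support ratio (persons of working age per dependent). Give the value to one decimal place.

Support ratio: 1.4

Support ratio = 4,616.8 / (2,482.0 + 849.5) = 4,616.8 / 3,331.5 = 1.4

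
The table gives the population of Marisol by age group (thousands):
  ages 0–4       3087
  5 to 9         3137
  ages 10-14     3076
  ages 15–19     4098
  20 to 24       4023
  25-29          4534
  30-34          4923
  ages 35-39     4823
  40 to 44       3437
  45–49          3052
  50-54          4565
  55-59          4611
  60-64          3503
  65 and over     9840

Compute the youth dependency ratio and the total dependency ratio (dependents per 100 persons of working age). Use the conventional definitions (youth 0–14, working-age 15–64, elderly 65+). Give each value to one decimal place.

Youth dependency ratio: 22.4
Total dependency ratio: 46.0

0–14: 3087 + 3137 + 3076 = 9300
15–64: 4098 + 4023 + 4534 + 4923 + 4823 + 3437 + 3052 + 4565 + 4611 + 3503 = 41569
65+: 9840
Youth dependency ratio = 9300 / 41569 × 100 = 22.4
Total dependency ratio = (9300 + 9840) / 41569 × 100 = 19140 / 41569 × 100 = 46.0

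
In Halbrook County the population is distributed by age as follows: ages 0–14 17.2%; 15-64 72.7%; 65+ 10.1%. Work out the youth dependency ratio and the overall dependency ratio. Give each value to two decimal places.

Youth dependency ratio = 17.2 / 72.7 × 100 = 23.66
Total dependency ratio = (17.2 + 10.1) / 72.7 × 100 = 27.3 / 72.7 × 100 = 37.55

Youth dependency ratio: 23.66
Total dependency ratio: 37.55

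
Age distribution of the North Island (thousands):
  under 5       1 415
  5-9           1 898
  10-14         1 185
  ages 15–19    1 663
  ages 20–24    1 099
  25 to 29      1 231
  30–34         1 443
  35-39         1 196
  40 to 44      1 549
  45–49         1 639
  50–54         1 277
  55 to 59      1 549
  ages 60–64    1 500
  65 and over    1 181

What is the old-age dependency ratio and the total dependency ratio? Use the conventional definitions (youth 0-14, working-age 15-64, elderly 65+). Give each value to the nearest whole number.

Old-age dependency ratio: 8
Total dependency ratio: 40

0–14: 1 415 + 1 898 + 1 185 = 4 498
15–64: 1 663 + 1 099 + 1 231 + 1 443 + 1 196 + 1 549 + 1 639 + 1 277 + 1 549 + 1 500 = 14 146
65+: 1 181
Old-age dependency ratio = 1 181 / 14 146 × 100 = 8
Total dependency ratio = (4 498 + 1 181) / 14 146 × 100 = 5 679 / 14 146 × 100 = 40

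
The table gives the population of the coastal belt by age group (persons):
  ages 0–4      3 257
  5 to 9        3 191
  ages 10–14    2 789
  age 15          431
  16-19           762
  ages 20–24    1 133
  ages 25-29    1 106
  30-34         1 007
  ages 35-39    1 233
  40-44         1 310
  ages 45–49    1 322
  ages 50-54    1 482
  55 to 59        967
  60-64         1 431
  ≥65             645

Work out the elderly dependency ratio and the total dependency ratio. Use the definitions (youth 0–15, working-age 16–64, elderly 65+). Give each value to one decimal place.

0–15: 3 257 + 3 191 + 2 789 + 431 = 9 668
16–64: 762 + 1 133 + 1 106 + 1 007 + 1 233 + 1 310 + 1 322 + 1 482 + 967 + 1 431 = 11 753
65+: 645
Old-age dependency ratio = 645 / 11 753 × 100 = 5.5
Total dependency ratio = (9 668 + 645) / 11 753 × 100 = 10 313 / 11 753 × 100 = 87.7

Old-age dependency ratio: 5.5
Total dependency ratio: 87.7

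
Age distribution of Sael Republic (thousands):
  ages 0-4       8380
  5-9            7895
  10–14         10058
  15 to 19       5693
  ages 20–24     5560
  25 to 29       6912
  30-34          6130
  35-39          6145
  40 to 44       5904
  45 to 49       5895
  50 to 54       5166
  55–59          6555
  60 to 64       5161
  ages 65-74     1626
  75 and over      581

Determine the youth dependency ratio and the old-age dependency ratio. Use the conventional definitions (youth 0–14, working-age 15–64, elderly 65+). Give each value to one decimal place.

Youth dependency ratio: 44.5
Old-age dependency ratio: 3.7

0–14: 8380 + 7895 + 10058 = 26333
15–64: 5693 + 5560 + 6912 + 6130 + 6145 + 5904 + 5895 + 5166 + 6555 + 5161 = 59121
65+: 1626 + 581 = 2207
Youth dependency ratio = 26333 / 59121 × 100 = 44.5
Old-age dependency ratio = 2207 / 59121 × 100 = 3.7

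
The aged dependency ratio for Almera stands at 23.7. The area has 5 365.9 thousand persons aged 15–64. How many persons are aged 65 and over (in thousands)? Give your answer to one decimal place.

Aged 65 and over: 1 271.7

Old-age dependency ratio = elderly / working-age × 100
23.7 = E / 5 365.9 × 100
⇒ 1 271.7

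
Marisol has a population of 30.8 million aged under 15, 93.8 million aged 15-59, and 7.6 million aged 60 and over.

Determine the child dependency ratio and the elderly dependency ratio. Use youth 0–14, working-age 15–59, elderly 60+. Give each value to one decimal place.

Youth dependency ratio = 30.8 / 93.8 × 100 = 32.8
Old-age dependency ratio = 7.6 / 93.8 × 100 = 8.1

Youth dependency ratio: 32.8
Old-age dependency ratio: 8.1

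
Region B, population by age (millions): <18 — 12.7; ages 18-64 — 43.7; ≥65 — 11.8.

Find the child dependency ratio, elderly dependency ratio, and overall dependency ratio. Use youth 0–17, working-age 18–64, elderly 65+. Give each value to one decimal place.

Youth dependency ratio: 29.1
Old-age dependency ratio: 27.0
Total dependency ratio: 56.1

Youth dependency ratio = 12.7 / 43.7 × 100 = 29.1
Old-age dependency ratio = 11.8 / 43.7 × 100 = 27.0
Total dependency ratio = (12.7 + 11.8) / 43.7 × 100 = 24.5 / 43.7 × 100 = 56.1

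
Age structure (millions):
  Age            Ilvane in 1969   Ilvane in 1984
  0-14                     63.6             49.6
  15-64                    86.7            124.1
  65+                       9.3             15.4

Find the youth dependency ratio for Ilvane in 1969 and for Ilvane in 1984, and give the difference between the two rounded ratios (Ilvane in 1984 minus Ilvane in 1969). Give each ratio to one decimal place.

Ilvane in 1969: 73.4
Ilvane in 1984: 40.0
Difference: -33.4

Ilvane in 1969: 63.6 / 86.7 × 100 = 73.4
Ilvane in 1984: 49.6 / 124.1 × 100 = 40.0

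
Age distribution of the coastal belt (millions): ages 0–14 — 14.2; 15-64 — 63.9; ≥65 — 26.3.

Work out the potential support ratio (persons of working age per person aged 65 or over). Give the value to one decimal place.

Potential support ratio = 63.9 / 26.3 = 2.4

Potential support ratio: 2.4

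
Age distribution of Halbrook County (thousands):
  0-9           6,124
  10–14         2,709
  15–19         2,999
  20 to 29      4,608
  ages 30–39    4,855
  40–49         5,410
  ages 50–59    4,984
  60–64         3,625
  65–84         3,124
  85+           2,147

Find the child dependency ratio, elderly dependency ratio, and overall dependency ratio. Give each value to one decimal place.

Youth dependency ratio: 33.4
Old-age dependency ratio: 19.9
Total dependency ratio: 53.3

0–14: 6,124 + 2,709 = 8,833
15–64: 2,999 + 4,608 + 4,855 + 5,410 + 4,984 + 3,625 = 26,481
65+: 3,124 + 2,147 = 5,271
Youth dependency ratio = 8,833 / 26,481 × 100 = 33.4
Old-age dependency ratio = 5,271 / 26,481 × 100 = 19.9
Total dependency ratio = (8,833 + 5,271) / 26,481 × 100 = 14,104 / 26,481 × 100 = 53.3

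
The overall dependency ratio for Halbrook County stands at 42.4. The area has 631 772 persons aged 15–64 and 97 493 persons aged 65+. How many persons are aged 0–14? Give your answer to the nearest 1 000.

Aged 0–14: 170 000

Total dependency ratio = (youth + elderly) / working-age × 100
42.4 = (Y + 97 493) / 631 772 × 100
⇒ 170 000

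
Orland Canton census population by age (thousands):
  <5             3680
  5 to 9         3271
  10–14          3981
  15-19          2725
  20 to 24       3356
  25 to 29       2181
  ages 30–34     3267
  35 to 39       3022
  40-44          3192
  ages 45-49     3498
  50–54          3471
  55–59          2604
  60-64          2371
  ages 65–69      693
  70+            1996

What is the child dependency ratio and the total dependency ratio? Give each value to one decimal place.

0–14: 3680 + 3271 + 3981 = 10932
15–64: 2725 + 3356 + 2181 + 3267 + 3022 + 3192 + 3498 + 3471 + 2604 + 2371 = 29687
65+: 693 + 1996 = 2689
Youth dependency ratio = 10932 / 29687 × 100 = 36.8
Total dependency ratio = (10932 + 2689) / 29687 × 100 = 13621 / 29687 × 100 = 45.9

Youth dependency ratio: 36.8
Total dependency ratio: 45.9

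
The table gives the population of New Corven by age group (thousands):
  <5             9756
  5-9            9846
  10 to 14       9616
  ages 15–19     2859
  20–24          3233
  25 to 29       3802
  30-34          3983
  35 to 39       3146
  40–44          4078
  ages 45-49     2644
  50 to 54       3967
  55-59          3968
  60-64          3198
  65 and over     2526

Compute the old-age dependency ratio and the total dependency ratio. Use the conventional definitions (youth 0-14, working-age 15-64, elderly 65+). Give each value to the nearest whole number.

Old-age dependency ratio: 7
Total dependency ratio: 91

0–14: 9756 + 9846 + 9616 = 29218
15–64: 2859 + 3233 + 3802 + 3983 + 3146 + 4078 + 2644 + 3967 + 3968 + 3198 = 34878
65+: 2526
Old-age dependency ratio = 2526 / 34878 × 100 = 7
Total dependency ratio = (29218 + 2526) / 34878 × 100 = 31744 / 34878 × 100 = 91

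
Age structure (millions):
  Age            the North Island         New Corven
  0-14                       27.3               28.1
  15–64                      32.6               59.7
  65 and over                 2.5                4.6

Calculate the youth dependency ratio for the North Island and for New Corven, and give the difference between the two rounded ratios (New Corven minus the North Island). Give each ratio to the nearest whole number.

the North Island: 84
New Corven: 47
Difference: -37

the North Island: 27.3 / 32.6 × 100 = 84
New Corven: 28.1 / 59.7 × 100 = 47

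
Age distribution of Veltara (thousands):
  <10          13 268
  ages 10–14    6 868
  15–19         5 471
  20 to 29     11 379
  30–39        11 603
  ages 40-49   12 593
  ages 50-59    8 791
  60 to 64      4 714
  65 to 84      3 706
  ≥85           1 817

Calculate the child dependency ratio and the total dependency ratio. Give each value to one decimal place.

Youth dependency ratio: 36.9
Total dependency ratio: 47.0

0–14: 13 268 + 6 868 = 20 136
15–64: 5 471 + 11 379 + 11 603 + 12 593 + 8 791 + 4 714 = 54 551
65+: 3 706 + 1 817 = 5 523
Youth dependency ratio = 20 136 / 54 551 × 100 = 36.9
Total dependency ratio = (20 136 + 5 523) / 54 551 × 100 = 25 659 / 54 551 × 100 = 47.0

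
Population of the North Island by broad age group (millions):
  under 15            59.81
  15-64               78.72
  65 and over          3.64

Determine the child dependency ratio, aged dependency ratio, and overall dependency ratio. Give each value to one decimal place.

Youth dependency ratio: 76.0
Old-age dependency ratio: 4.6
Total dependency ratio: 80.6

Youth dependency ratio = 59.81 / 78.72 × 100 = 76.0
Old-age dependency ratio = 3.64 / 78.72 × 100 = 4.6
Total dependency ratio = (59.81 + 3.64) / 78.72 × 100 = 63.45 / 78.72 × 100 = 80.6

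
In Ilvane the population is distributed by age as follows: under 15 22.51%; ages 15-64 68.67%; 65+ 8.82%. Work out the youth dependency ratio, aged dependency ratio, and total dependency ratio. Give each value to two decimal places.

Youth dependency ratio: 32.78
Old-age dependency ratio: 12.84
Total dependency ratio: 45.62

Youth dependency ratio = 22.51 / 68.67 × 100 = 32.78
Old-age dependency ratio = 8.82 / 68.67 × 100 = 12.84
Total dependency ratio = (22.51 + 8.82) / 68.67 × 100 = 31.33 / 68.67 × 100 = 45.62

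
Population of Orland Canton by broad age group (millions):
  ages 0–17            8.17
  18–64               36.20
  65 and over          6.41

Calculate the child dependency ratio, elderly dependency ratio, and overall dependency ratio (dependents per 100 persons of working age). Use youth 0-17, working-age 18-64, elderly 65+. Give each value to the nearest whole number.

Youth dependency ratio = 8.17 / 36.20 × 100 = 23
Old-age dependency ratio = 6.41 / 36.20 × 100 = 18
Total dependency ratio = (8.17 + 6.41) / 36.20 × 100 = 14.58 / 36.20 × 100 = 40

Youth dependency ratio: 23
Old-age dependency ratio: 18
Total dependency ratio: 40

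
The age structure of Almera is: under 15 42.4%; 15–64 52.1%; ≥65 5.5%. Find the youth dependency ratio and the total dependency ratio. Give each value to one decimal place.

Youth dependency ratio = 42.4 / 52.1 × 100 = 81.4
Total dependency ratio = (42.4 + 5.5) / 52.1 × 100 = 47.9 / 52.1 × 100 = 91.9

Youth dependency ratio: 81.4
Total dependency ratio: 91.9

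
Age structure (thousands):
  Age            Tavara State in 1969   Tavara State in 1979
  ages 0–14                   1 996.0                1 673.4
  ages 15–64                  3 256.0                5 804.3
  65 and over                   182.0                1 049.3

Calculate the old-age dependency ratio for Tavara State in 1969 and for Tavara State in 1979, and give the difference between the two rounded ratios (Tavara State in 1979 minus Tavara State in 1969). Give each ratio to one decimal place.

Tavara State in 1969: 182.0 / 3 256.0 × 100 = 5.6
Tavara State in 1979: 1 049.3 / 5 804.3 × 100 = 18.1

Tavara State in 1969: 5.6
Tavara State in 1979: 18.1
Difference: +12.5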